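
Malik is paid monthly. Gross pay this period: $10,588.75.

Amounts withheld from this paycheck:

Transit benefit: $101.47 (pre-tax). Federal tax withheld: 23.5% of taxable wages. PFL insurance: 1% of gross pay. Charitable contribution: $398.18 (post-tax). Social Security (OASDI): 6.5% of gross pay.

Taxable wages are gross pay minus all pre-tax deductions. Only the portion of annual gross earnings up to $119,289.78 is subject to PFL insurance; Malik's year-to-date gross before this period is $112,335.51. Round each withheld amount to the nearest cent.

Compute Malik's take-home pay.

Transit benefit: $101.47
Taxable wages = $10,588.75 − $101.47 = $10,487.28
Federal tax withheld: $10,487.28 × 0.235 = $2,464.51
Social Security (OASDI): $10,588.75 × 0.065 = $688.27
PFL insurance: only $119,289.78 − $112,335.51 = $6,954.27 of this check is subject → $6,954.27 × 0.01 = $69.54
Charitable contribution: $398.18
Total deductions = $101.47 + $2,464.51 + $688.27 + $69.54 + $398.18 = $3,721.97
Net pay = $10,588.75 − $3,721.97 = $6,866.78

$6,866.78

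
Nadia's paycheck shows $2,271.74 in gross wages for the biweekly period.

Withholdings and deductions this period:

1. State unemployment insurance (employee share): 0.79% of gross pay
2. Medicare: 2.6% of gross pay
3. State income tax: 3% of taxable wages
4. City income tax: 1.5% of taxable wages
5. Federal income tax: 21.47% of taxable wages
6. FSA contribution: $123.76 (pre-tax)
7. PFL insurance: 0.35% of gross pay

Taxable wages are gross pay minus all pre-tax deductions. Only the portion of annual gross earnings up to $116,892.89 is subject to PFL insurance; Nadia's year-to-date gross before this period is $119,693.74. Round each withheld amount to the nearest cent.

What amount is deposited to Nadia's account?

$1,513.13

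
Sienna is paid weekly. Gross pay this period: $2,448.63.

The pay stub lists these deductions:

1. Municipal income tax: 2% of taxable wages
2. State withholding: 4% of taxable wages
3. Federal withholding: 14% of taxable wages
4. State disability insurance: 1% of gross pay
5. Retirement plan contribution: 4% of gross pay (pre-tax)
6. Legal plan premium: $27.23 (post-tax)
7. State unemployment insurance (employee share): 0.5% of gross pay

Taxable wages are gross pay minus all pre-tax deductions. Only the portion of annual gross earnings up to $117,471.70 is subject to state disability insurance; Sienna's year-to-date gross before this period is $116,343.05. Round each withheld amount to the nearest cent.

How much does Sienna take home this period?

Retirement plan contribution: $2,448.63 × 0.04 = $97.95
Taxable wages = $2,448.63 − $97.95 = $2,350.68
Municipal income tax: $2,350.68 × 0.02 = $47.01
Federal withholding: $2,350.68 × 0.14 = $329.10
State withholding: $2,350.68 × 0.04 = $94.03
State disability insurance: only $117,471.70 − $116,343.05 = $1,128.65 of this check is subject → $1,128.65 × 0.01 = $11.29
State unemployment insurance (employee share): $2,448.63 × 0.005 = $12.24
Legal plan premium: $27.23
Total deductions = $97.95 + $47.01 + $329.10 + $94.03 + $11.29 + $12.24 + $27.23 = $618.85
Net pay = $2,448.63 − $618.85 = $1,829.78

$1,829.78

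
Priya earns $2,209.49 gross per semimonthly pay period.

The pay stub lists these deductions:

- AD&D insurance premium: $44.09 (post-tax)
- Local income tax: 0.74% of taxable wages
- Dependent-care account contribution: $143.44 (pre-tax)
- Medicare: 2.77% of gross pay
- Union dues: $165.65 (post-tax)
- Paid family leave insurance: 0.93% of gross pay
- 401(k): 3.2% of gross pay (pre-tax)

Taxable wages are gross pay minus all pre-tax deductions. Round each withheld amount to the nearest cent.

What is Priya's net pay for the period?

$1,689.09

401(k): $2,209.49 × 0.032 = $70.70
Dependent-care account contribution: $143.44
Pre-tax total = $70.70 + $143.44 = $214.14
Taxable wages = $2,209.49 − $214.14 = $1,995.35
Local income tax: $1,995.35 × 0.0074 = $14.77
Paid family leave insurance: $2,209.49 × 0.0093 = $20.55
Medicare: $2,209.49 × 0.0277 = $61.20
Union dues: $165.65
AD&D insurance premium: $44.09
Total deductions = $70.70 + $143.44 + $14.77 + $20.55 + $61.20 + $165.65 + $44.09 = $520.40
Net pay = $2,209.49 − $520.40 = $1,689.09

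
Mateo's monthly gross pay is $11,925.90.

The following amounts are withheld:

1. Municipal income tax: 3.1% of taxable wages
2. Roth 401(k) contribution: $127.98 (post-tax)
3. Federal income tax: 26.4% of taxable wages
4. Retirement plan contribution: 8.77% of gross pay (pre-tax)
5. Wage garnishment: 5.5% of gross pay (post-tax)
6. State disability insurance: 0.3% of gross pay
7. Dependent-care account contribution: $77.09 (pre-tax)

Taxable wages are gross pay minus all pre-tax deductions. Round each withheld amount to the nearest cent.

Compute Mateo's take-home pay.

$6,796.37

Retirement plan contribution: $11,925.90 × 0.0877 = $1,045.90
Dependent-care account contribution: $77.09
Pre-tax total = $1,045.90 + $77.09 = $1,122.99
Taxable wages = $11,925.90 − $1,122.99 = $10,802.91
Federal income tax: $10,802.91 × 0.264 = $2,851.97
Municipal income tax: $10,802.91 × 0.031 = $334.89
State disability insurance: $11,925.90 × 0.003 = $35.78
Roth 401(k) contribution: $127.98
Wage garnishment: $11,925.90 × 0.055 = $655.92
Total deductions = $1,045.90 + $77.09 + $2,851.97 + $334.89 + $35.78 + $127.98 + $655.92 = $5,129.53
Net pay = $11,925.90 − $5,129.53 = $6,796.37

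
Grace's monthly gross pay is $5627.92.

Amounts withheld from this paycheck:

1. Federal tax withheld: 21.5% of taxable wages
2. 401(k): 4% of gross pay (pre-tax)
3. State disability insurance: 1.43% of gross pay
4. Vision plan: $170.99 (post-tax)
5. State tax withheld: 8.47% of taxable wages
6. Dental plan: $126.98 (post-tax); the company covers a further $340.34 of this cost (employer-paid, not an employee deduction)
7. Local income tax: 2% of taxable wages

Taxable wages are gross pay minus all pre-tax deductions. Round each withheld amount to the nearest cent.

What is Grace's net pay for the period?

$3297.07

401(k): $5627.92 × 0.04 = $225.12
Taxable wages = $5627.92 − $225.12 = $5402.80
State tax withheld: $5402.80 × 0.0847 = $457.62
Federal tax withheld: $5402.80 × 0.215 = $1161.60
Local income tax: $5402.80 × 0.02 = $108.06
State disability insurance: $5627.92 × 0.0143 = $80.48
Dental plan: $126.98
Vision plan: $170.99
(Employer's $340.34 toward dental plan is not withheld from the employee.)
Total deductions = $225.12 + $457.62 + $1161.60 + $108.06 + $80.48 + $126.98 + $170.99 = $2330.85
Net pay = $5627.92 − $2330.85 = $3297.07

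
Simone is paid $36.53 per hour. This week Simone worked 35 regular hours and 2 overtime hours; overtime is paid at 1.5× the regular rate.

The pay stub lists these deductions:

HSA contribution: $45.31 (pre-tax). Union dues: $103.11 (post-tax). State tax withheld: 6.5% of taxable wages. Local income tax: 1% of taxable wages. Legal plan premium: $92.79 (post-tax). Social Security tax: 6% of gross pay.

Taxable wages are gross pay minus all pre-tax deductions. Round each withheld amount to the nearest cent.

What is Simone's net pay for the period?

Regular pay: 35 × $36.53 = $1278.55
Overtime pay: 2 × $36.53 × 1.5 = $109.59
Gross pay = $1278.55 + $109.59 = $1388.14
HSA contribution: $45.31
Taxable wages = $1388.14 − $45.31 = $1342.83
State tax withheld: $1342.83 × 0.065 = $87.28
Local income tax: $1342.83 × 0.01 = $13.43
Social Security tax: $1388.14 × 0.06 = $83.29
Union dues: $103.11
Legal plan premium: $92.79
Total deductions = $45.31 + $87.28 + $13.43 + $83.29 + $103.11 + $92.79 = $425.21
Net pay = $1388.14 − $425.21 = $962.93

$962.93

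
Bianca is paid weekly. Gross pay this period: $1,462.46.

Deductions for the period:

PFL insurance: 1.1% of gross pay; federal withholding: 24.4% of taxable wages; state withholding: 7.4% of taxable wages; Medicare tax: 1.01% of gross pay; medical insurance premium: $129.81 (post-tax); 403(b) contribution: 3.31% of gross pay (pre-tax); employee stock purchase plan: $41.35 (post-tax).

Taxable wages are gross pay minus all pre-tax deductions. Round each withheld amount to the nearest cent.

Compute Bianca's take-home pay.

$762.36

403(b) contribution: $1,462.46 × 0.0331 = $48.41
Taxable wages = $1,462.46 − $48.41 = $1,414.05
Federal withholding: $1,414.05 × 0.244 = $345.03
State withholding: $1,414.05 × 0.074 = $104.64
PFL insurance: $1,462.46 × 0.011 = $16.09
Medicare tax: $1,462.46 × 0.0101 = $14.77
Employee stock purchase plan: $41.35
Medical insurance premium: $129.81
Total deductions = $48.41 + $345.03 + $104.64 + $16.09 + $14.77 + $41.35 + $129.81 = $700.10
Net pay = $1,462.46 − $700.10 = $762.36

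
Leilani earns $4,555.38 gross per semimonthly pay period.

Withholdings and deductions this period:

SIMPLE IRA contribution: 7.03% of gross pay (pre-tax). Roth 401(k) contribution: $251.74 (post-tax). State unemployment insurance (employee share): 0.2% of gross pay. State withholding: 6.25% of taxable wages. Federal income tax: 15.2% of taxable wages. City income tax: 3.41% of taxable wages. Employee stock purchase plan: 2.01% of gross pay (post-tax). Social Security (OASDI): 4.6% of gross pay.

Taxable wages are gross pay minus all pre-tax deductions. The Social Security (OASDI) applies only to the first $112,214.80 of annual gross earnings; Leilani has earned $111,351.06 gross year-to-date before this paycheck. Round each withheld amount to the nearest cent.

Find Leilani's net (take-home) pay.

SIMPLE IRA contribution: $4,555.38 × 0.0703 = $320.24
Taxable wages = $4,555.38 − $320.24 = $4,235.14
Federal income tax: $4,235.14 × 0.152 = $643.74
State withholding: $4,235.14 × 0.0625 = $264.70
City income tax: $4,235.14 × 0.0341 = $144.42
State unemployment insurance (employee share): $4,555.38 × 0.002 = $9.11
Social Security (OASDI): only $112,214.80 − $111,351.06 = $863.74 of this check is subject → $863.74 × 0.046 = $39.73
Employee stock purchase plan: $4,555.38 × 0.0201 = $91.56
Roth 401(k) contribution: $251.74
Total deductions = $320.24 + $643.74 + $264.70 + $144.42 + $9.11 + $39.73 + $91.56 + $251.74 = $1,765.24
Net pay = $4,555.38 − $1,765.24 = $2,790.14

$2,790.14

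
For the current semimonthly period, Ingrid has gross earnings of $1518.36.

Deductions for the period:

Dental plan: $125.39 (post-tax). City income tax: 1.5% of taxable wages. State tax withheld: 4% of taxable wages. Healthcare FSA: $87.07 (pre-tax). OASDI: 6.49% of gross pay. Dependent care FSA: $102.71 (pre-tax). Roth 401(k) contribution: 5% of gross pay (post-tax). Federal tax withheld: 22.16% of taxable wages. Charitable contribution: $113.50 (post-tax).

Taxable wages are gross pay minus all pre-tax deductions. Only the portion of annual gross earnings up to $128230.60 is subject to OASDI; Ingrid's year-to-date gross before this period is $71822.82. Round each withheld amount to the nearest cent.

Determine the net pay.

$547.75

Healthcare FSA: $87.07
Dependent care FSA: $102.71
Pre-tax total = $87.07 + $102.71 = $189.78
Taxable wages = $1518.36 − $189.78 = $1328.58
State tax withheld: $1328.58 × 0.04 = $53.14
City income tax: $1328.58 × 0.015 = $19.93
Federal tax withheld: $1328.58 × 0.2216 = $294.41
OASDI: cap not yet reached, full $1518.36 is subject → $1518.36 × 0.0649 = $98.54
Dental plan: $125.39
Charitable contribution: $113.50
Roth 401(k) contribution: $1518.36 × 0.05 = $75.92
Total deductions = $87.07 + $102.71 + $53.14 + $19.93 + $294.41 + $98.54 + $125.39 + $113.50 + $75.92 = $970.61
Net pay = $1518.36 − $970.61 = $547.75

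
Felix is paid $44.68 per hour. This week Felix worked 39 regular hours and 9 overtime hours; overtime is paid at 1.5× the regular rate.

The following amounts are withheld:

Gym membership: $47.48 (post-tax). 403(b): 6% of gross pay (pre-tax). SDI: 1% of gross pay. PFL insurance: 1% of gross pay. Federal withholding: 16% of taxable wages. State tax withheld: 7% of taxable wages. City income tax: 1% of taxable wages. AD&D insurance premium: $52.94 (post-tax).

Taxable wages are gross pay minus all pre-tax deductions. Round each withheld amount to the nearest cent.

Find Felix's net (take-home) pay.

$1528.43

Regular pay: 39 × $44.68 = $1742.52
Overtime pay: 9 × $44.68 × 1.5 = $603.18
Gross pay = $1742.52 + $603.18 = $2345.70
403(b): $2345.70 × 0.06 = $140.74
Taxable wages = $2345.70 − $140.74 = $2204.96
Federal withholding: $2204.96 × 0.16 = $352.79
State tax withheld: $2204.96 × 0.07 = $154.35
City income tax: $2204.96 × 0.01 = $22.05
SDI: $2345.70 × 0.01 = $23.46
PFL insurance: $2345.70 × 0.01 = $23.46
Gym membership: $47.48
AD&D insurance premium: $52.94
Total deductions = $140.74 + $352.79 + $154.35 + $22.05 + $23.46 + $23.46 + $47.48 + $52.94 = $817.27
Net pay = $2345.70 − $817.27 = $1528.43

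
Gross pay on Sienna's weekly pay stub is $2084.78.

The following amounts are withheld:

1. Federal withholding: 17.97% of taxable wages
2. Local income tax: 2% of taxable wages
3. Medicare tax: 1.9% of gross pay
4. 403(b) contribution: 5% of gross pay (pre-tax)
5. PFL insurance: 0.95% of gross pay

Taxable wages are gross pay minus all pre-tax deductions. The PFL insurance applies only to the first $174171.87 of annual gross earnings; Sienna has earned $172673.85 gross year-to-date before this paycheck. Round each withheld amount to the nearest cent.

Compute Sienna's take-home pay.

403(b) contribution: $2084.78 × 0.05 = $104.24
Taxable wages = $2084.78 − $104.24 = $1980.54
Local income tax: $1980.54 × 0.02 = $39.61
Federal withholding: $1980.54 × 0.1797 = $355.90
PFL insurance: only $174171.87 − $172673.85 = $1498.02 of this check is subject → $1498.02 × 0.0095 = $14.23
Medicare tax: $2084.78 × 0.019 = $39.61
Total deductions = $104.24 + $39.61 + $355.90 + $14.23 + $39.61 = $553.59
Net pay = $2084.78 − $553.59 = $1531.19

$1531.19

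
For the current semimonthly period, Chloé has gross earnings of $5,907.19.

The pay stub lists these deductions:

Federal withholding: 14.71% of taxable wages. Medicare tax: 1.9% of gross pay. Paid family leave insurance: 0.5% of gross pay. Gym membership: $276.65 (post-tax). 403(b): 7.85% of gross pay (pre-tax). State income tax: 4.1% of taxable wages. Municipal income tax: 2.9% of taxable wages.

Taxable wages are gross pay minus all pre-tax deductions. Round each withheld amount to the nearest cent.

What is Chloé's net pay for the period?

$3,843.27

403(b): $5,907.19 × 0.0785 = $463.71
Taxable wages = $5,907.19 − $463.71 = $5,443.48
Municipal income tax: $5,443.48 × 0.029 = $157.86
Federal withholding: $5,443.48 × 0.1471 = $800.74
State income tax: $5,443.48 × 0.041 = $223.18
Paid family leave insurance: $5,907.19 × 0.005 = $29.54
Medicare tax: $5,907.19 × 0.019 = $112.24
Gym membership: $276.65
Total deductions = $463.71 + $157.86 + $800.74 + $223.18 + $29.54 + $112.24 + $276.65 = $2,063.92
Net pay = $5,907.19 − $2,063.92 = $3,843.27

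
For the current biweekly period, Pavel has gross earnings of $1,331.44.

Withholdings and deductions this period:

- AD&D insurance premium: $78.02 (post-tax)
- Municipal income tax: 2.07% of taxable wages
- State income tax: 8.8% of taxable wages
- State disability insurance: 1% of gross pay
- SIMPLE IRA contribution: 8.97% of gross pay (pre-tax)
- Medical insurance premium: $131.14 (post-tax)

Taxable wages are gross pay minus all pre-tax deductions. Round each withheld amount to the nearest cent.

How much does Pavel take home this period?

SIMPLE IRA contribution: $1,331.44 × 0.0897 = $119.43
Taxable wages = $1,331.44 − $119.43 = $1,212.01
Municipal income tax: $1,212.01 × 0.0207 = $25.09
State income tax: $1,212.01 × 0.088 = $106.66
State disability insurance: $1,331.44 × 0.01 = $13.31
Medical insurance premium: $131.14
AD&D insurance premium: $78.02
Total deductions = $119.43 + $25.09 + $106.66 + $13.31 + $131.14 + $78.02 = $473.65
Net pay = $1,331.44 − $473.65 = $857.79

$857.79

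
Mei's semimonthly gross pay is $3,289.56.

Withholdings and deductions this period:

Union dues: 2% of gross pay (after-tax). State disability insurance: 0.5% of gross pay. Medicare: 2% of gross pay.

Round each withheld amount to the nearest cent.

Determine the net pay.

$3,141.53

State disability insurance: $3,289.56 × 0.005 = $16.45
Medicare: $3,289.56 × 0.02 = $65.79
Union dues: $3,289.56 × 0.02 = $65.79
Total deductions = $16.45 + $65.79 + $65.79 = $148.03
Net pay = $3,289.56 − $148.03 = $3,141.53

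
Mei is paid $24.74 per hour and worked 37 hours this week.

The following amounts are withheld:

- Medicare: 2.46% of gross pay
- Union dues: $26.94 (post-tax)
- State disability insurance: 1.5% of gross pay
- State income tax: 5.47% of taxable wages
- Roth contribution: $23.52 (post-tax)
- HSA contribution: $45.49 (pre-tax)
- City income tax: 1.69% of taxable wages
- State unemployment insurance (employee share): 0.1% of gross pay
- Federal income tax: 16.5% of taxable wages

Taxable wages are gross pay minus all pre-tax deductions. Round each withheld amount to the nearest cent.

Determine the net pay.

Gross pay: 37 × $24.74 = $915.38
HSA contribution: $45.49
Taxable wages = $915.38 − $45.49 = $869.89
Federal income tax: $869.89 × 0.165 = $143.53
State income tax: $869.89 × 0.0547 = $47.58
City income tax: $869.89 × 0.0169 = $14.70
State unemployment insurance (employee share): $915.38 × 0.001 = $0.92
Medicare: $915.38 × 0.0246 = $22.52
State disability insurance: $915.38 × 0.015 = $13.73
Union dues: $26.94
Roth contribution: $23.52
Total deductions = $45.49 + $143.53 + $47.58 + $14.70 + $0.92 + $22.52 + $13.73 + $26.94 + $23.52 = $338.93
Net pay = $915.38 − $338.93 = $576.45

$576.45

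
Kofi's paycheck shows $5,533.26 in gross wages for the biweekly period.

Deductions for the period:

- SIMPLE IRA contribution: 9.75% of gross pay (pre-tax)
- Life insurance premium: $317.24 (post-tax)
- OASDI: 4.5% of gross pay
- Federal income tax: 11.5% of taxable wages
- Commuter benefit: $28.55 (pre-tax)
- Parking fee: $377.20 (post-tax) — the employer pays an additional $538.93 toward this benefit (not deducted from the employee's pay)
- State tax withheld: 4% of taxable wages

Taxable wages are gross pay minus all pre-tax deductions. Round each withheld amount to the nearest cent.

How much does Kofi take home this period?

$3,252.17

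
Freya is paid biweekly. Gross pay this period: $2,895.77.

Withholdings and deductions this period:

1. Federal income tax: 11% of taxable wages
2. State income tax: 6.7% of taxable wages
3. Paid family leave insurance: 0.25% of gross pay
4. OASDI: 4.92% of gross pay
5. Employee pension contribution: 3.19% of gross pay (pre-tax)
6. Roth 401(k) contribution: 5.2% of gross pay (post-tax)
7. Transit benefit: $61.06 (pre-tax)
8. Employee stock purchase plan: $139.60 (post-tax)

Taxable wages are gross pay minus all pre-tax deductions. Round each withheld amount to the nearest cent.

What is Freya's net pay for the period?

$1,817.04

Transit benefit: $61.06
Employee pension contribution: $2,895.77 × 0.0319 = $92.38
Pre-tax total = $61.06 + $92.38 = $153.44
Taxable wages = $2,895.77 − $153.44 = $2,742.33
Federal income tax: $2,742.33 × 0.11 = $301.66
State income tax: $2,742.33 × 0.067 = $183.74
OASDI: $2,895.77 × 0.0492 = $142.47
Paid family leave insurance: $2,895.77 × 0.0025 = $7.24
Roth 401(k) contribution: $2,895.77 × 0.052 = $150.58
Employee stock purchase plan: $139.60
Total deductions = $61.06 + $92.38 + $301.66 + $183.74 + $142.47 + $7.24 + $150.58 + $139.60 = $1,078.73
Net pay = $2,895.77 − $1,078.73 = $1,817.04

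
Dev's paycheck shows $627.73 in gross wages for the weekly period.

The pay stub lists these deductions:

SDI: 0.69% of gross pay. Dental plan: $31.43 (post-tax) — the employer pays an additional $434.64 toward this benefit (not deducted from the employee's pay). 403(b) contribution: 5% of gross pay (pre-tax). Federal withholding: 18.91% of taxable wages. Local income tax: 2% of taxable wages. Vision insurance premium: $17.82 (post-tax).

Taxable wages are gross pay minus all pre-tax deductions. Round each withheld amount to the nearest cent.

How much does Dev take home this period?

$418.06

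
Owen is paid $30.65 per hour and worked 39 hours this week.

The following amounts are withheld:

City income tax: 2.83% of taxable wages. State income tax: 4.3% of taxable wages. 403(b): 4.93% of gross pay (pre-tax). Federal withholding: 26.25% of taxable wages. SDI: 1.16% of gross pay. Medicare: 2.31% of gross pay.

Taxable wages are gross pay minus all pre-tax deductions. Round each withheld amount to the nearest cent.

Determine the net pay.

$715.60

Gross pay: 39 × $30.65 = $1195.35
403(b): $1195.35 × 0.0493 = $58.93
Taxable wages = $1195.35 − $58.93 = $1136.42
Federal withholding: $1136.42 × 0.2625 = $298.31
State income tax: $1136.42 × 0.043 = $48.87
City income tax: $1136.42 × 0.0283 = $32.16
Medicare: $1195.35 × 0.0231 = $27.61
SDI: $1195.35 × 0.0116 = $13.87
Total deductions = $58.93 + $298.31 + $48.87 + $32.16 + $27.61 + $13.87 = $479.75
Net pay = $1195.35 − $479.75 = $715.60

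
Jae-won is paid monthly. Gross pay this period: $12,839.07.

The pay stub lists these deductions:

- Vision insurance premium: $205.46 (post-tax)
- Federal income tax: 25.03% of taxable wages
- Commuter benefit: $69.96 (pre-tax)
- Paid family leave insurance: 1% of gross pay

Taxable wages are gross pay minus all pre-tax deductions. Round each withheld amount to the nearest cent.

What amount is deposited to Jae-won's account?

Commuter benefit: $69.96
Taxable wages = $12,839.07 − $69.96 = $12,769.11
Federal income tax: $12,769.11 × 0.2503 = $3,196.11
Paid family leave insurance: $12,839.07 × 0.01 = $128.39
Vision insurance premium: $205.46
Total deductions = $69.96 + $3,196.11 + $128.39 + $205.46 = $3,599.92
Net pay = $12,839.07 − $3,599.92 = $9,239.15

$9,239.15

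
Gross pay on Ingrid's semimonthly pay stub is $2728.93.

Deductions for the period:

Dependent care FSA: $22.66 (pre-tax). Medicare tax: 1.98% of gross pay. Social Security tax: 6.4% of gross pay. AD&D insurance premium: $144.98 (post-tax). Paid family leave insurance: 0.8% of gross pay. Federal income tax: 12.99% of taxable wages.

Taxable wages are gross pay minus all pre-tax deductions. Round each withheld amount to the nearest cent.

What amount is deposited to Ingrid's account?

Dependent care FSA: $22.66
Taxable wages = $2728.93 − $22.66 = $2706.27
Federal income tax: $2706.27 × 0.1299 = $351.54
Social Security tax: $2728.93 × 0.064 = $174.65
Paid family leave insurance: $2728.93 × 0.008 = $21.83
Medicare tax: $2728.93 × 0.0198 = $54.03
AD&D insurance premium: $144.98
Total deductions = $22.66 + $351.54 + $174.65 + $21.83 + $54.03 + $144.98 = $769.69
Net pay = $2728.93 − $769.69 = $1959.24

$1959.24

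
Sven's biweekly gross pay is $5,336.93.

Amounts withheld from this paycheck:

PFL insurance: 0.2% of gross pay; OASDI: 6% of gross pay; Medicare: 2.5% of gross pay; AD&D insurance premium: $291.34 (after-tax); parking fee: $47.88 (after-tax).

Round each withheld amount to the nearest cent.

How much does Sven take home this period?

PFL insurance: $5,336.93 × 0.002 = $10.67
OASDI: $5,336.93 × 0.06 = $320.22
Medicare: $5,336.93 × 0.025 = $133.42
AD&D insurance premium: $291.34
Parking fee: $47.88
Total deductions = $10.67 + $320.22 + $133.42 + $291.34 + $47.88 = $803.53
Net pay = $5,336.93 − $803.53 = $4,533.40

$4,533.40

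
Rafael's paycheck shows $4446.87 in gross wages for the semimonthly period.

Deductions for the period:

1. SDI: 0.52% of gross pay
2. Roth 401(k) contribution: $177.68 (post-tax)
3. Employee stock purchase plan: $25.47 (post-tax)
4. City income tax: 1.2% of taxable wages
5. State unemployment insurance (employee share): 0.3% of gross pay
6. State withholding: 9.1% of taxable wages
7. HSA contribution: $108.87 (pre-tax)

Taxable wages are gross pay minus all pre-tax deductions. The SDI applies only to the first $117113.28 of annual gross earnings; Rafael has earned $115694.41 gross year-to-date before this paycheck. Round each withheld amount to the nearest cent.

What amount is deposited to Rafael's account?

HSA contribution: $108.87
Taxable wages = $4446.87 − $108.87 = $4338.00
State withholding: $4338.00 × 0.091 = $394.76
City income tax: $4338.00 × 0.012 = $52.06
State unemployment insurance (employee share): $4446.87 × 0.003 = $13.34
SDI: only $117113.28 − $115694.41 = $1418.87 of this check is subject → $1418.87 × 0.0052 = $7.38
Roth 401(k) contribution: $177.68
Employee stock purchase plan: $25.47
Total deductions = $108.87 + $394.76 + $52.06 + $13.34 + $7.38 + $177.68 + $25.47 = $779.56
Net pay = $4446.87 − $779.56 = $3667.31

$3667.31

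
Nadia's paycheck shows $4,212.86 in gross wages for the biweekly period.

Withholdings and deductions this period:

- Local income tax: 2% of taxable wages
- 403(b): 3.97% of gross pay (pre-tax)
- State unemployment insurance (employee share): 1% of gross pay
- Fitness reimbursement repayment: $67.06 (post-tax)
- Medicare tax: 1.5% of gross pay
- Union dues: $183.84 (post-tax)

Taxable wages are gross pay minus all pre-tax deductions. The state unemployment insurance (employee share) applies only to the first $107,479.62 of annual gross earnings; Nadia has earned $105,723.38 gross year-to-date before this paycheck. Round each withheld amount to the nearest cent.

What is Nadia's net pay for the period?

403(b): $4,212.86 × 0.0397 = $167.25
Taxable wages = $4,212.86 − $167.25 = $4,045.61
Local income tax: $4,045.61 × 0.02 = $80.91
Medicare tax: $4,212.86 × 0.015 = $63.19
State unemployment insurance (employee share): only $107,479.62 − $105,723.38 = $1,756.24 of this check is subject → $1,756.24 × 0.01 = $17.56
Union dues: $183.84
Fitness reimbursement repayment: $67.06
Total deductions = $167.25 + $80.91 + $63.19 + $17.56 + $183.84 + $67.06 = $579.81
Net pay = $4,212.86 − $579.81 = $3,633.05

$3,633.05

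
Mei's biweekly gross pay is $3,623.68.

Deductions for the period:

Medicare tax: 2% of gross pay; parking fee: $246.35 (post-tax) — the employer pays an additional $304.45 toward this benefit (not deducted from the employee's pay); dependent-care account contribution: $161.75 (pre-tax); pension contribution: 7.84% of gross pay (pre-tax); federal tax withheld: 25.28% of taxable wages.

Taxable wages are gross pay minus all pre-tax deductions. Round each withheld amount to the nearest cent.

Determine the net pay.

Dependent-care account contribution: $161.75
Pension contribution: $3,623.68 × 0.0784 = $284.10
Pre-tax total = $161.75 + $284.10 = $445.85
Taxable wages = $3,623.68 − $445.85 = $3,177.83
Federal tax withheld: $3,177.83 × 0.2528 = $803.36
Medicare tax: $3,623.68 × 0.02 = $72.47
Parking fee: $246.35
(Employer's $304.45 toward parking fee is not withheld from the employee.)
Total deductions = $161.75 + $284.10 + $803.36 + $72.47 + $246.35 = $1,568.03
Net pay = $3,623.68 − $1,568.03 = $2,055.65

$2,055.65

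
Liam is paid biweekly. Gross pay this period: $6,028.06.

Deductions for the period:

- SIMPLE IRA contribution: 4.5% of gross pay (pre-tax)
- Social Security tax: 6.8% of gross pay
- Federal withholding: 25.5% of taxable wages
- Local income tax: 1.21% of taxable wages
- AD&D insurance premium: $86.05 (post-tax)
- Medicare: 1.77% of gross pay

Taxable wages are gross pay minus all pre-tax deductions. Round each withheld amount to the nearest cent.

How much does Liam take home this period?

$3,616.50

SIMPLE IRA contribution: $6,028.06 × 0.045 = $271.26
Taxable wages = $6,028.06 − $271.26 = $5,756.80
Local income tax: $5,756.80 × 0.0121 = $69.66
Federal withholding: $5,756.80 × 0.255 = $1,467.98
Medicare: $6,028.06 × 0.0177 = $106.70
Social Security tax: $6,028.06 × 0.068 = $409.91
AD&D insurance premium: $86.05
Total deductions = $271.26 + $69.66 + $1,467.98 + $106.70 + $409.91 + $86.05 = $2,411.56
Net pay = $6,028.06 − $2,411.56 = $3,616.50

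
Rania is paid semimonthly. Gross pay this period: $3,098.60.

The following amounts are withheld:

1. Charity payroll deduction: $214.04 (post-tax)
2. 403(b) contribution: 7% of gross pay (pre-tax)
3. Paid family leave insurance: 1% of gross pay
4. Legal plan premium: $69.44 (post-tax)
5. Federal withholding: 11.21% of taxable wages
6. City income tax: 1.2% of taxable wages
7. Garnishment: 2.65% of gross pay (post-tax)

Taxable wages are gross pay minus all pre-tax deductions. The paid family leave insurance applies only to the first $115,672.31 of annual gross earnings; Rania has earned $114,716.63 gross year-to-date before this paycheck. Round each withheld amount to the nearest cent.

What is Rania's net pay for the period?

403(b) contribution: $3,098.60 × 0.07 = $216.90
Taxable wages = $3,098.60 − $216.90 = $2,881.70
Federal withholding: $2,881.70 × 0.1121 = $323.04
City income tax: $2,881.70 × 0.012 = $34.58
Paid family leave insurance: only $115,672.31 − $114,716.63 = $955.68 of this check is subject → $955.68 × 0.01 = $9.56
Legal plan premium: $69.44
Garnishment: $3,098.60 × 0.0265 = $82.11
Charity payroll deduction: $214.04
Total deductions = $216.90 + $323.04 + $34.58 + $9.56 + $69.44 + $82.11 + $214.04 = $949.67
Net pay = $3,098.60 − $949.67 = $2,148.93

$2,148.93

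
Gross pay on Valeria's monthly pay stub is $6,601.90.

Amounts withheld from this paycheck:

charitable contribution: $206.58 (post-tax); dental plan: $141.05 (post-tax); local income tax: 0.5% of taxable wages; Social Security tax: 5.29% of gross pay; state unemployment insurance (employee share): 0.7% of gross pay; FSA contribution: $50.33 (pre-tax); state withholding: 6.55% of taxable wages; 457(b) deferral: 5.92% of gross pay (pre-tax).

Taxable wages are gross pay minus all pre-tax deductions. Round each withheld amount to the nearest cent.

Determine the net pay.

$4,983.33

457(b) deferral: $6,601.90 × 0.0592 = $390.83
FSA contribution: $50.33
Pre-tax total = $390.83 + $50.33 = $441.16
Taxable wages = $6,601.90 − $441.16 = $6,160.74
State withholding: $6,160.74 × 0.0655 = $403.53
Local income tax: $6,160.74 × 0.005 = $30.80
Social Security tax: $6,601.90 × 0.0529 = $349.24
State unemployment insurance (employee share): $6,601.90 × 0.007 = $46.21
Charitable contribution: $206.58
Dental plan: $141.05
Total deductions = $390.83 + $50.33 + $403.53 + $30.80 + $349.24 + $46.21 + $206.58 + $141.05 = $1,618.57
Net pay = $6,601.90 − $1,618.57 = $4,983.33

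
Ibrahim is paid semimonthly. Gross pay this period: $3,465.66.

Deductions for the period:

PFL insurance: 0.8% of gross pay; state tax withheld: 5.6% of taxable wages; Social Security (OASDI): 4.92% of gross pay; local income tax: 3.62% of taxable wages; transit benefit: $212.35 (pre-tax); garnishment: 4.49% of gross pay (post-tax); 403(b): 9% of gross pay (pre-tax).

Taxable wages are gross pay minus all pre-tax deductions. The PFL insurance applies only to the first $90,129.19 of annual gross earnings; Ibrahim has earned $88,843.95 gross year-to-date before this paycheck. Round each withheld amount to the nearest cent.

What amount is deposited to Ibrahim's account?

403(b): $3,465.66 × 0.09 = $311.91
Transit benefit: $212.35
Pre-tax total = $311.91 + $212.35 = $524.26
Taxable wages = $3,465.66 − $524.26 = $2,941.40
Local income tax: $2,941.40 × 0.0362 = $106.48
State tax withheld: $2,941.40 × 0.056 = $164.72
PFL insurance: only $90,129.19 − $88,843.95 = $1,285.24 of this check is subject → $1,285.24 × 0.008 = $10.28
Social Security (OASDI): $3,465.66 × 0.0492 = $170.51
Garnishment: $3,465.66 × 0.0449 = $155.61
Total deductions = $311.91 + $212.35 + $106.48 + $164.72 + $10.28 + $170.51 + $155.61 = $1,131.86
Net pay = $3,465.66 − $1,131.86 = $2,333.80

$2,333.80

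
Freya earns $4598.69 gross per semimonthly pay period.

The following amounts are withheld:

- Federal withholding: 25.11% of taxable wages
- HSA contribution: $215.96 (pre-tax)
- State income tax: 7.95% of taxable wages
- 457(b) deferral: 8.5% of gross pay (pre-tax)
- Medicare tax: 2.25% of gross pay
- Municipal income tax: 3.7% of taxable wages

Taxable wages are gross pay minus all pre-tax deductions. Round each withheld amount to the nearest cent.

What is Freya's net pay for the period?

457(b) deferral: $4598.69 × 0.085 = $390.89
HSA contribution: $215.96
Pre-tax total = $390.89 + $215.96 = $606.85
Taxable wages = $4598.69 − $606.85 = $3991.84
State income tax: $3991.84 × 0.0795 = $317.35
Federal withholding: $3991.84 × 0.2511 = $1002.35
Municipal income tax: $3991.84 × 0.037 = $147.70
Medicare tax: $4598.69 × 0.0225 = $103.47
Total deductions = $390.89 + $215.96 + $317.35 + $1002.35 + $147.70 + $103.47 = $2177.72
Net pay = $4598.69 − $2177.72 = $2420.97

$2420.97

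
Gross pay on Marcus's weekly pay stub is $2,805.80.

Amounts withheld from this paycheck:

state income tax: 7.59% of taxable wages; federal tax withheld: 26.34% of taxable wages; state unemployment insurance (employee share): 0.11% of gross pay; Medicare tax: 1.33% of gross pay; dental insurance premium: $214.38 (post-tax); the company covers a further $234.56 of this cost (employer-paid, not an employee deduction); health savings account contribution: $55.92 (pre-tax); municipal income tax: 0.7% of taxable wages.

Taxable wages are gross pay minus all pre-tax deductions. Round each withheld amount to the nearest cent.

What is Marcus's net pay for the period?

$1,542.80

Health savings account contribution: $55.92
Taxable wages = $2,805.80 − $55.92 = $2,749.88
Federal tax withheld: $2,749.88 × 0.2634 = $724.32
State income tax: $2,749.88 × 0.0759 = $208.72
Municipal income tax: $2,749.88 × 0.007 = $19.25
State unemployment insurance (employee share): $2,805.80 × 0.0011 = $3.09
Medicare tax: $2,805.80 × 0.0133 = $37.32
Dental insurance premium: $214.38
(Employer's $234.56 toward dental insurance premium is not withheld from the employee.)
Total deductions = $55.92 + $724.32 + $208.72 + $19.25 + $3.09 + $37.32 + $214.38 = $1,263.00
Net pay = $2,805.80 − $1,263.00 = $1,542.80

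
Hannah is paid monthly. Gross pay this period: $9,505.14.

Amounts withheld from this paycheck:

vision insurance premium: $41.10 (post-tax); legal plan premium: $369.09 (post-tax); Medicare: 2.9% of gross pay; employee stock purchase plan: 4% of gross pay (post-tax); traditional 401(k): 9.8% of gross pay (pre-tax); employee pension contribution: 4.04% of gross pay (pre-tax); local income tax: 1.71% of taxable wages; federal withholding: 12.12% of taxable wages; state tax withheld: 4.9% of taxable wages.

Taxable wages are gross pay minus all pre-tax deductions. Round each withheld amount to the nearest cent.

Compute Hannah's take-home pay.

Employee pension contribution: $9,505.14 × 0.0404 = $384.01
Traditional 401(k): $9,505.14 × 0.098 = $931.50
Pre-tax total = $384.01 + $931.50 = $1,315.51
Taxable wages = $9,505.14 − $1,315.51 = $8,189.63
Federal withholding: $8,189.63 × 0.1212 = $992.58
State tax withheld: $8,189.63 × 0.049 = $401.29
Local income tax: $8,189.63 × 0.0171 = $140.04
Medicare: $9,505.14 × 0.029 = $275.65
Vision insurance premium: $41.10
Employee stock purchase plan: $9,505.14 × 0.04 = $380.21
Legal plan premium: $369.09
Total deductions = $384.01 + $931.50 + $992.58 + $401.29 + $140.04 + $275.65 + $41.10 + $380.21 + $369.09 = $3,915.47
Net pay = $9,505.14 − $3,915.47 = $5,589.67

$5,589.67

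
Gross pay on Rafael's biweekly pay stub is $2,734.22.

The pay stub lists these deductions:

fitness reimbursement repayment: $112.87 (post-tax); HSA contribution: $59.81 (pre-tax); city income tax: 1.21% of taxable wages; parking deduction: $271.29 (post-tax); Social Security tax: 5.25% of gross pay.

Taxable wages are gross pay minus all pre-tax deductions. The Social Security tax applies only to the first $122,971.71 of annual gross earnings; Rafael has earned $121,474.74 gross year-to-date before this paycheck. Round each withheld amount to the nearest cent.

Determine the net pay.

HSA contribution: $59.81
Taxable wages = $2,734.22 − $59.81 = $2,674.41
City income tax: $2,674.41 × 0.0121 = $32.36
Social Security tax: only $122,971.71 − $121,474.74 = $1,496.97 of this check is subject → $1,496.97 × 0.0525 = $78.59
Fitness reimbursement repayment: $112.87
Parking deduction: $271.29
Total deductions = $59.81 + $32.36 + $78.59 + $112.87 + $271.29 = $554.92
Net pay = $2,734.22 − $554.92 = $2,179.30

$2,179.30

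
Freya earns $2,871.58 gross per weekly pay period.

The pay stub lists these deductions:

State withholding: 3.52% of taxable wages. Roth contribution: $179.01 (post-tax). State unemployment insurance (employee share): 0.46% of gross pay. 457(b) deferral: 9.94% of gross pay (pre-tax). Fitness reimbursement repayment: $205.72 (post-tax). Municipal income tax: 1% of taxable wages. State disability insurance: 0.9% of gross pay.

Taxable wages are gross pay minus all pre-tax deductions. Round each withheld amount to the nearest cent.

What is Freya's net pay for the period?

457(b) deferral: $2,871.58 × 0.0994 = $285.44
Taxable wages = $2,871.58 − $285.44 = $2,586.14
Municipal income tax: $2,586.14 × 0.01 = $25.86
State withholding: $2,586.14 × 0.0352 = $91.03
State unemployment insurance (employee share): $2,871.58 × 0.0046 = $13.21
State disability insurance: $2,871.58 × 0.009 = $25.84
Roth contribution: $179.01
Fitness reimbursement repayment: $205.72
Total deductions = $285.44 + $25.86 + $91.03 + $13.21 + $25.84 + $179.01 + $205.72 = $826.11
Net pay = $2,871.58 − $826.11 = $2,045.47

$2,045.47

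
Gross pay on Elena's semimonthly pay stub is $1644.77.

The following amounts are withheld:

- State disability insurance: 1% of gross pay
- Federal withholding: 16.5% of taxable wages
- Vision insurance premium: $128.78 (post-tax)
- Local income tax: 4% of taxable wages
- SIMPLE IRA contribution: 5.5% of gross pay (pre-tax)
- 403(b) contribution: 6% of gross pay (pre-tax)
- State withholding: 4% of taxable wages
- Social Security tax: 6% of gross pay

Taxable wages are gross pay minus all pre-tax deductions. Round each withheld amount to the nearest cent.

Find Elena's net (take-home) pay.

$855.08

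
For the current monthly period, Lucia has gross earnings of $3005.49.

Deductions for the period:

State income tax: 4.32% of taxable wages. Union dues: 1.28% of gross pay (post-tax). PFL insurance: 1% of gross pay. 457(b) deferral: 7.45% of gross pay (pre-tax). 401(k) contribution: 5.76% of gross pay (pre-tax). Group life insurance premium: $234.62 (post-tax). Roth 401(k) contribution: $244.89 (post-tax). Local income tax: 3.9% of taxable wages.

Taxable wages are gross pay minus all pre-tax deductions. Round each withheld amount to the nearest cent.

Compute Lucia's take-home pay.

401(k) contribution: $3005.49 × 0.0576 = $173.12
457(b) deferral: $3005.49 × 0.0745 = $223.91
Pre-tax total = $173.12 + $223.91 = $397.03
Taxable wages = $3005.49 − $397.03 = $2608.46
State income tax: $2608.46 × 0.0432 = $112.69
Local income tax: $2608.46 × 0.039 = $101.73
PFL insurance: $3005.49 × 0.01 = $30.05
Union dues: $3005.49 × 0.0128 = $38.47
Roth 401(k) contribution: $244.89
Group life insurance premium: $234.62
Total deductions = $173.12 + $223.91 + $112.69 + $101.73 + $30.05 + $38.47 + $244.89 + $234.62 = $1159.48
Net pay = $3005.49 − $1159.48 = $1846.01

$1846.01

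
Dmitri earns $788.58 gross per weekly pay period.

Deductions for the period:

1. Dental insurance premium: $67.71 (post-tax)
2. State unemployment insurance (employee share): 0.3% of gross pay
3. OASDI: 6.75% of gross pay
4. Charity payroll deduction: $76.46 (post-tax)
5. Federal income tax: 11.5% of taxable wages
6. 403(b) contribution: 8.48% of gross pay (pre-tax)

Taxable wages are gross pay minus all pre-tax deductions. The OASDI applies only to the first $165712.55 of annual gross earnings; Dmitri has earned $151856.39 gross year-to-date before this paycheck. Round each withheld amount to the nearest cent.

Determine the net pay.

403(b) contribution: $788.58 × 0.0848 = $66.87
Taxable wages = $788.58 − $66.87 = $721.71
Federal income tax: $721.71 × 0.115 = $83.00
State unemployment insurance (employee share): $788.58 × 0.003 = $2.37
OASDI: cap not yet reached, full $788.58 is subject → $788.58 × 0.0675 = $53.23
Charity payroll deduction: $76.46
Dental insurance premium: $67.71
Total deductions = $66.87 + $83.00 + $2.37 + $53.23 + $76.46 + $67.71 = $349.64
Net pay = $788.58 − $349.64 = $438.94

$438.94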